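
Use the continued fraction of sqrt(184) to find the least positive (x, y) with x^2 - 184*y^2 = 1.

First expand sqrt(184) as a continued fraction. With x_i = (sqrt(184) + m_i)/d_i and (m_0, d_0) = (0, 1): a_0 = floor(sqrt(184)) = 13, since 13^2 = 169 <= 184 < 196 = 14^2.
Iterate m_{i+1} = d_i*a_i - m_i, d_{i+1} = (184 - m_{i+1}^2)/d_i, a_{i+1} = floor((a_0 + m_{i+1})/d_{i+1}):
  m_1 = 1*13 - 0 = 13, d_1 = (184 - 13^2)/1 = 15/1 = 15, a_1 = floor((13 + 13)/15) = 1.
  m_2 = 15*1 - 13 = 2, d_2 = (184 - 2^2)/15 = 180/15 = 12, a_2 = floor((13 + 2)/12) = 1.
  m_3 = 12*1 - 2 = 10, d_3 = (184 - 10^2)/12 = 84/12 = 7, a_3 = floor((13 + 10)/7) = 3.
  m_4 = 7*3 - 10 = 11, d_4 = (184 - 11^2)/7 = 63/7 = 9, a_4 = floor((13 + 11)/9) = 2.
  m_5 = 9*2 - 11 = 7, d_5 = (184 - 7^2)/9 = 135/9 = 15, a_5 = floor((13 + 7)/15) = 1.
  m_6 = 15*1 - 7 = 8, d_6 = (184 - 8^2)/15 = 120/15 = 8, a_6 = floor((13 + 8)/8) = 2.
  m_7 = 8*2 - 8 = 8, d_7 = (184 - 8^2)/8 = 120/8 = 15, a_7 = floor((13 + 8)/15) = 1.
  m_8 = 15*1 - 8 = 7, d_8 = (184 - 7^2)/15 = 135/15 = 9, a_8 = floor((13 + 7)/9) = 2.
  m_9 = 9*2 - 7 = 11, d_9 = (184 - 11^2)/9 = 63/9 = 7, a_9 = floor((13 + 11)/7) = 3.
  m_10 = 7*3 - 11 = 10, d_10 = (184 - 10^2)/7 = 84/7 = 12, a_10 = floor((13 + 10)/12) = 1.
  m_11 = 12*1 - 10 = 2, d_11 = (184 - 2^2)/12 = 180/12 = 15, a_11 = floor((13 + 2)/15) = 1.
  m_12 = 15*1 - 2 = 13, d_12 = (184 - 13^2)/15 = 15/15 = 1, a_12 = floor((13 + 13)/1) = 26.
  m_13 = 1*26 - 13 = 13, d_13 = (184 - 13^2)/1 = 15/1 = 15: (m_13, d_13) = (m_1, d_1) = (13, 15), so from here the quotients repeat a_1, ..., a_12; the period length is 12.
So sqrt(184) = [13; (1, 1, 3, 2, 1, 2, 1, 2, 3, 1, 1, 26)] with period length k = 12.
k is even, so the fundamental solution of x^2 - 184y^2 = 1 is (p_{k-1}, q_{k-1}) = (p_11, q_11); compute convergents through index 11.
Convergents (p_i = a_i*p_{i-1} + p_{i-2}, q_i = a_i*q_{i-1} + q_{i-2} with p_{-2}=0, p_{-1}=1, q_{-2}=1, q_{-1}=0):
  i=0: a_0=13, p_0 = 13*1 + 0 = 13, q_0 = 13*0 + 1 = 1.
  i=1: a_1=1, p_1 = 1*13 + 1 = 14, q_1 = 1*1 + 0 = 1.
  i=2: a_2=1, p_2 = 1*14 + 13 = 27, q_2 = 1*1 + 1 = 2.
  i=3: a_3=3, p_3 = 3*27 + 14 = 95, q_3 = 3*2 + 1 = 7.
  i=4: a_4=2, p_4 = 2*95 + 27 = 217, q_4 = 2*7 + 2 = 16.
  i=5: a_5=1, p_5 = 1*217 + 95 = 312, q_5 = 1*16 + 7 = 23.
  i=6: a_6=2, p_6 = 2*312 + 217 = 841, q_6 = 2*23 + 16 = 62.
  i=7: a_7=1, p_7 = 1*841 + 312 = 1153, q_7 = 1*62 + 23 = 85.
  i=8: a_8=2, p_8 = 2*1153 + 841 = 3147, q_8 = 2*85 + 62 = 232.
  i=9: a_9=3, p_9 = 3*3147 + 1153 = 10594, q_9 = 3*232 + 85 = 781.
  i=10: a_10=1, p_10 = 1*10594 + 3147 = 13741, q_10 = 1*781 + 232 = 1013.
  i=11: a_11=1, p_11 = 1*13741 + 10594 = 24335, q_11 = 1*1013 + 781 = 1794.
Check: 24335^2 - 184*1794^2 = 592192225 - 592192224 = 1, so (x, y) = (24335, 1794) solves the equation, and by the theorem it is the least positive solution.

(x, y) = (24335, 1794)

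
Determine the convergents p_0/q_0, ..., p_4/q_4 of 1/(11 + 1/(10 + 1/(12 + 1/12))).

Using the convergent recurrence p_i = a_i*p_{i-1} + p_{i-2}, q_i = a_i*q_{i-1} + q_{i-2} with p_{-2}=0, p_{-1}=1, q_{-2}=1, q_{-1}=0:
  i=0: a_0=0, p_0 = 0*1 + 0 = 0, q_0 = 0*0 + 1 = 1.
  i=1: a_1=11, p_1 = 11*0 + 1 = 1, q_1 = 11*1 + 0 = 11.
  i=2: a_2=10, p_2 = 10*1 + 0 = 10, q_2 = 10*11 + 1 = 111.
  i=3: a_3=12, p_3 = 12*10 + 1 = 121, q_3 = 12*111 + 11 = 1343.
  i=4: a_4=12, p_4 = 12*121 + 10 = 1462, q_4 = 12*1343 + 111 = 16227.

0/1, 1/11, 10/111, 121/1343, 1462/16227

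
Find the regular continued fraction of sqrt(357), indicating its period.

[18; (1, 8, 2, 8, 1, 36)]

Write x_i = (sqrt(357) + m_i)/d_i with (m_0, d_0) = (0, 1). a_0 = floor(sqrt(357)) = 18, since 18^2 = 324 <= 357 < 361 = 19^2.
Iterate m_{i+1} = d_i*a_i - m_i, d_{i+1} = (357 - m_{i+1}^2)/d_i, a_{i+1} = floor((a_0 + m_{i+1})/d_{i+1}):
  m_1 = 1*18 - 0 = 18, d_1 = (357 - 18^2)/1 = 33/1 = 33, a_1 = floor((18 + 18)/33) = 1.
  m_2 = 33*1 - 18 = 15, d_2 = (357 - 15^2)/33 = 132/33 = 4, a_2 = floor((18 + 15)/4) = 8.
  m_3 = 4*8 - 15 = 17, d_3 = (357 - 17^2)/4 = 68/4 = 17, a_3 = floor((18 + 17)/17) = 2.
  m_4 = 17*2 - 17 = 17, d_4 = (357 - 17^2)/17 = 68/17 = 4, a_4 = floor((18 + 17)/4) = 8.
  m_5 = 4*8 - 17 = 15, d_5 = (357 - 15^2)/4 = 132/4 = 33, a_5 = floor((18 + 15)/33) = 1.
  m_6 = 33*1 - 15 = 18, d_6 = (357 - 18^2)/33 = 33/33 = 1, a_6 = floor((18 + 18)/1) = 36.
  m_7 = 1*36 - 18 = 18, d_7 = (357 - 18^2)/1 = 33/1 = 33: (m_7, d_7) = (m_1, d_1) = (18, 33), so from here the quotients repeat a_1, ..., a_6; the period length is 6.
Hence the expansion of sqrt(357) is a_0 = 18 followed by the repeating block 1, 8, 2, 8, 1, 36 (period 6).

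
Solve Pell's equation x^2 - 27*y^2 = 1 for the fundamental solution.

First expand sqrt(27) as a continued fraction. With x_i = (sqrt(27) + m_i)/d_i and (m_0, d_0) = (0, 1): a_0 = floor(sqrt(27)) = 5, since 5^2 = 25 <= 27 < 36 = 6^2.
Iterate m_{i+1} = d_i*a_i - m_i, d_{i+1} = (27 - m_{i+1}^2)/d_i, a_{i+1} = floor((a_0 + m_{i+1})/d_{i+1}):
  m_1 = 1*5 - 0 = 5, d_1 = (27 - 5^2)/1 = 2/1 = 2, a_1 = floor((5 + 5)/2) = 5.
  m_2 = 2*5 - 5 = 5, d_2 = (27 - 5^2)/2 = 2/2 = 1, a_2 = floor((5 + 5)/1) = 10.
  m_3 = 1*10 - 5 = 5, d_3 = (27 - 5^2)/1 = 2/1 = 2: (m_3, d_3) = (m_1, d_1) = (5, 2), so from here the quotients repeat a_1, a_2; the period length is 2.
So sqrt(27) = [5; (5, 10)] with period length k = 2.
k is even, so the fundamental solution of x^2 - 27y^2 = 1 is (p_{k-1}, q_{k-1}) = (p_1, q_1); compute convergents through index 1.
Convergents (p_i = a_i*p_{i-1} + p_{i-2}, q_i = a_i*q_{i-1} + q_{i-2} with p_{-2}=0, p_{-1}=1, q_{-2}=1, q_{-1}=0):
  i=0: a_0=5, p_0 = 5*1 + 0 = 5, q_0 = 5*0 + 1 = 1.
  i=1: a_1=5, p_1 = 5*5 + 1 = 26, q_1 = 5*1 + 0 = 5.
Check: 26^2 - 27*5^2 = 676 - 675 = 1, so (x, y) = (26, 5) solves the equation, and by the theorem it is the least positive solution.

(x, y) = (26, 5)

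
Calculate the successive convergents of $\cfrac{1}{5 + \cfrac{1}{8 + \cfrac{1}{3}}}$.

0/1, 1/5, 8/41, 25/128

Using the convergent recurrence p_i = a_i*p_{i-1} + p_{i-2}, q_i = a_i*q_{i-1} + q_{i-2} with p_{-2}=0, p_{-1}=1, q_{-2}=1, q_{-1}=0:
  i=0: a_0=0, p_0 = 0*1 + 0 = 0, q_0 = 0*0 + 1 = 1.
  i=1: a_1=5, p_1 = 5*0 + 1 = 1, q_1 = 5*1 + 0 = 5.
  i=2: a_2=8, p_2 = 8*1 + 0 = 8, q_2 = 8*5 + 1 = 41.
  i=3: a_3=3, p_3 = 3*8 + 1 = 25, q_3 = 3*41 + 5 = 128.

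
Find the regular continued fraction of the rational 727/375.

[1; 1, 15, 3, 3, 2]

Run the Euclidean algorithm on 727 and 375; the successive quotients are the partial quotients a_0, a_1, ... (each step inverts the fractional part left over by the previous one):
  727 = 1*375 + 352, so a_0 = 1.
  375 = 1*352 + 23, so a_1 = 1.
  352 = 15*23 + 7, so a_2 = 15.
  23 = 3*7 + 2, so a_3 = 3.
  7 = 3*2 + 1, so a_4 = 3.
  2 = 2*1 + 0, so a_5 = 2.
The remainder reaches 0 after 6 divisions, so the expansion has 6 partial quotients, read off in order.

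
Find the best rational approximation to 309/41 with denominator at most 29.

Expand x = 309/41 as a continued fraction with the Euclidean algorithm:
  309 = 7*41 + 22, so a_0 = 7.
  41 = 1*22 + 19, so a_1 = 1.
  22 = 1*19 + 3, so a_2 = 1.
  19 = 6*3 + 1, so a_3 = 6.
  3 = 3*1 + 0, so a_4 = 3.
so x = [7; 1, 1, 6, 3].
Convergents (p_i = a_i*p_{i-1} + p_{i-2}, q_i = a_i*q_{i-1} + q_{i-2} with p_{-2}=0, p_{-1}=1, q_{-2}=1, q_{-1}=0), until the denominator exceeds 29:
  i=0: a_0=7, p_0 = 7*1 + 0 = 7, q_0 = 7*0 + 1 = 1.
  i=1: a_1=1, p_1 = 1*7 + 1 = 8, q_1 = 1*1 + 0 = 1.
  i=2: a_2=1, p_2 = 1*8 + 7 = 15, q_2 = 1*1 + 1 = 2.
  i=3: a_3=6, p_3 = 6*15 + 8 = 98, q_3 = 6*2 + 1 = 13.
  i=4: a_4=3, p_4 = 3*98 + 15 = 309, q_4 = 3*13 + 2 = 41.
q_4 = 41 > 29, so the last convergent with denominator <= 29 is p_3/q_3 = 98/13.
The closest fraction with denominator <= 29 is either p_3/q_3 or the intermediate fraction (k*p_3 + p_2)/(k*q_3 + q_2) with the largest k >= 1 whose denominator stays <= 29; these approach x as k grows, and every other convergent or intermediate fraction in range is farther away.
Largest k: floor((29 - q_2)/q_3) = floor((29 - 2)/13) = 2.
That gives (2*98 + 15)/(2*13 + 2) = 211/28.
Compare the errors: |x - 98/13| = |309*13 - 98*41|/(41*13) = 1/533, and |x - 211/28| = |309*28 - 211*41|/(41*28) = 1/1148.
Cross-multiplying, 1*533 = 533 < 1148 = 1*1148, so 1/1148 is smaller: the intermediate fraction 211/28 is closer to x than 98/13.

211/28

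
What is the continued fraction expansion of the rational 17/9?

Run the Euclidean algorithm on 17 and 9; the successive quotients are the partial quotients a_0, a_1, ... (each step inverts the fractional part left over by the previous one):
  17 = 1*9 + 8, so a_0 = 1.
  9 = 1*8 + 1, so a_1 = 1.
  8 = 8*1 + 0, so a_2 = 8.
The remainder reaches 0 after 3 divisions, so the expansion has 3 partial quotients, read off in order.

[1; 1, 8]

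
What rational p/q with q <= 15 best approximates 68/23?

Expand x = 68/23 as a continued fraction with the Euclidean algorithm:
  68 = 2*23 + 22, so a_0 = 2.
  23 = 1*22 + 1, so a_1 = 1.
  22 = 22*1 + 0, so a_2 = 22.
so x = [2; 1, 22].
Convergents (p_i = a_i*p_{i-1} + p_{i-2}, q_i = a_i*q_{i-1} + q_{i-2} with p_{-2}=0, p_{-1}=1, q_{-2}=1, q_{-1}=0), until the denominator exceeds 15:
  i=0: a_0=2, p_0 = 2*1 + 0 = 2, q_0 = 2*0 + 1 = 1.
  i=1: a_1=1, p_1 = 1*2 + 1 = 3, q_1 = 1*1 + 0 = 1.
  i=2: a_2=22, p_2 = 22*3 + 2 = 68, q_2 = 22*1 + 1 = 23.
q_2 = 23 > 15, so the last convergent with denominator <= 15 is p_1/q_1 = 3/1.
The closest fraction with denominator <= 15 is either p_1/q_1 or the intermediate fraction (k*p_1 + p_0)/(k*q_1 + q_0) with the largest k >= 1 whose denominator stays <= 15; these approach x as k grows, and every other convergent or intermediate fraction in range is farther away.
Largest k: floor((15 - q_0)/q_1) = floor((15 - 1)/1) = 14.
That gives (14*3 + 2)/(14*1 + 1) = 44/15.
Compare the errors: |x - 3/1| = |68*1 - 3*23|/(23*1) = 1/23, and |x - 44/15| = |68*15 - 44*23|/(23*15) = 8/345.
Cross-multiplying, 8*23 = 184 < 345 = 1*345, so 8/345 is smaller: the intermediate fraction 44/15 is closer to x than 3/1.

44/15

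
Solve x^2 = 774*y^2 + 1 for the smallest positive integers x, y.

(x, y) = (10405, 374)

First expand sqrt(774) as a continued fraction. With x_i = (sqrt(774) + m_i)/d_i and (m_0, d_0) = (0, 1): a_0 = floor(sqrt(774)) = 27, since 27^2 = 729 <= 774 < 784 = 28^2.
Iterate m_{i+1} = d_i*a_i - m_i, d_{i+1} = (774 - m_{i+1}^2)/d_i, a_{i+1} = floor((a_0 + m_{i+1})/d_{i+1}):
  m_1 = 1*27 - 0 = 27, d_1 = (774 - 27^2)/1 = 45/1 = 45, a_1 = floor((27 + 27)/45) = 1.
  m_2 = 45*1 - 27 = 18, d_2 = (774 - 18^2)/45 = 450/45 = 10, a_2 = floor((27 + 18)/10) = 4.
  m_3 = 10*4 - 18 = 22, d_3 = (774 - 22^2)/10 = 290/10 = 29, a_3 = floor((27 + 22)/29) = 1.
  m_4 = 29*1 - 22 = 7, d_4 = (774 - 7^2)/29 = 725/29 = 25, a_4 = floor((27 + 7)/25) = 1.
  m_5 = 25*1 - 7 = 18, d_5 = (774 - 18^2)/25 = 450/25 = 18, a_5 = floor((27 + 18)/18) = 2.
  m_6 = 18*2 - 18 = 18, d_6 = (774 - 18^2)/18 = 450/18 = 25, a_6 = floor((27 + 18)/25) = 1.
  m_7 = 25*1 - 18 = 7, d_7 = (774 - 7^2)/25 = 725/25 = 29, a_7 = floor((27 + 7)/29) = 1.
  m_8 = 29*1 - 7 = 22, d_8 = (774 - 22^2)/29 = 290/29 = 10, a_8 = floor((27 + 22)/10) = 4.
  m_9 = 10*4 - 22 = 18, d_9 = (774 - 18^2)/10 = 450/10 = 45, a_9 = floor((27 + 18)/45) = 1.
  m_10 = 45*1 - 18 = 27, d_10 = (774 - 27^2)/45 = 45/45 = 1, a_10 = floor((27 + 27)/1) = 54.
  m_11 = 1*54 - 27 = 27, d_11 = (774 - 27^2)/1 = 45/1 = 45: (m_11, d_11) = (m_1, d_1) = (27, 45), so from here the quotients repeat a_1, ..., a_10; the period length is 10.
So sqrt(774) = [27; (1, 4, 1, 1, 2, 1, 1, 4, 1, 54)] with period length k = 10.
k is even, so the fundamental solution of x^2 - 774y^2 = 1 is (p_{k-1}, q_{k-1}) = (p_9, q_9); compute convergents through index 9.
Convergents (p_i = a_i*p_{i-1} + p_{i-2}, q_i = a_i*q_{i-1} + q_{i-2} with p_{-2}=0, p_{-1}=1, q_{-2}=1, q_{-1}=0):
  i=0: a_0=27, p_0 = 27*1 + 0 = 27, q_0 = 27*0 + 1 = 1.
  i=1: a_1=1, p_1 = 1*27 + 1 = 28, q_1 = 1*1 + 0 = 1.
  i=2: a_2=4, p_2 = 4*28 + 27 = 139, q_2 = 4*1 + 1 = 5.
  i=3: a_3=1, p_3 = 1*139 + 28 = 167, q_3 = 1*5 + 1 = 6.
  i=4: a_4=1, p_4 = 1*167 + 139 = 306, q_4 = 1*6 + 5 = 11.
  i=5: a_5=2, p_5 = 2*306 + 167 = 779, q_5 = 2*11 + 6 = 28.
  i=6: a_6=1, p_6 = 1*779 + 306 = 1085, q_6 = 1*28 + 11 = 39.
  i=7: a_7=1, p_7 = 1*1085 + 779 = 1864, q_7 = 1*39 + 28 = 67.
  i=8: a_8=4, p_8 = 4*1864 + 1085 = 8541, q_8 = 4*67 + 39 = 307.
  i=9: a_9=1, p_9 = 1*8541 + 1864 = 10405, q_9 = 1*307 + 67 = 374.
Check: 10405^2 - 774*374^2 = 108264025 - 108264024 = 1, so (x, y) = (10405, 374) solves the equation, and by the theorem it is the least positive solution.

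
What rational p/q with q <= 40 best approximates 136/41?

73/22

Expand x = 136/41 as a continued fraction with the Euclidean algorithm:
  136 = 3*41 + 13, so a_0 = 3.
  41 = 3*13 + 2, so a_1 = 3.
  13 = 6*2 + 1, so a_2 = 6.
  2 = 2*1 + 0, so a_3 = 2.
so x = [3; 3, 6, 2].
Convergents (p_i = a_i*p_{i-1} + p_{i-2}, q_i = a_i*q_{i-1} + q_{i-2} with p_{-2}=0, p_{-1}=1, q_{-2}=1, q_{-1}=0), until the denominator exceeds 40:
  i=0: a_0=3, p_0 = 3*1 + 0 = 3, q_0 = 3*0 + 1 = 1.
  i=1: a_1=3, p_1 = 3*3 + 1 = 10, q_1 = 3*1 + 0 = 3.
  i=2: a_2=6, p_2 = 6*10 + 3 = 63, q_2 = 6*3 + 1 = 19.
  i=3: a_3=2, p_3 = 2*63 + 10 = 136, q_3 = 2*19 + 3 = 41.
q_3 = 41 > 40, so the last convergent with denominator <= 40 is p_2/q_2 = 63/19.
The closest fraction with denominator <= 40 is either p_2/q_2 or the intermediate fraction (k*p_2 + p_1)/(k*q_2 + q_1) with the largest k >= 1 whose denominator stays <= 40; these approach x as k grows, and every other convergent or intermediate fraction in range is farther away.
Largest k: floor((40 - q_1)/q_2) = floor((40 - 3)/19) = 1.
That gives (1*63 + 10)/(1*19 + 3) = 73/22.
Compare the errors: |x - 63/19| = |136*19 - 63*41|/(41*19) = 1/779, and |x - 73/22| = |136*22 - 73*41|/(41*22) = 1/902.
Cross-multiplying, 1*779 = 779 < 902 = 1*902, so 1/902 is smaller: the intermediate fraction 73/22 is closer to x than 63/19.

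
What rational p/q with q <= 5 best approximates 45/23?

2/1

Expand x = 45/23 as a continued fraction with the Euclidean algorithm:
  45 = 1*23 + 22, so a_0 = 1.
  23 = 1*22 + 1, so a_1 = 1.
  22 = 22*1 + 0, so a_2 = 22.
so x = [1; 1, 22].
Convergents (p_i = a_i*p_{i-1} + p_{i-2}, q_i = a_i*q_{i-1} + q_{i-2} with p_{-2}=0, p_{-1}=1, q_{-2}=1, q_{-1}=0), until the denominator exceeds 5:
  i=0: a_0=1, p_0 = 1*1 + 0 = 1, q_0 = 1*0 + 1 = 1.
  i=1: a_1=1, p_1 = 1*1 + 1 = 2, q_1 = 1*1 + 0 = 1.
  i=2: a_2=22, p_2 = 22*2 + 1 = 45, q_2 = 22*1 + 1 = 23.
q_2 = 23 > 5, so the last convergent with denominator <= 5 is p_1/q_1 = 2/1.
The closest fraction with denominator <= 5 is either p_1/q_1 or the intermediate fraction (k*p_1 + p_0)/(k*q_1 + q_0) with the largest k >= 1 whose denominator stays <= 5; these approach x as k grows, and every other convergent or intermediate fraction in range is farther away.
Largest k: floor((5 - q_0)/q_1) = floor((5 - 1)/1) = 4.
That gives (4*2 + 1)/(4*1 + 1) = 9/5.
Compare the errors: |x - 2/1| = |45*1 - 2*23|/(23*1) = 1/23, and |x - 9/5| = |45*5 - 9*23|/(23*5) = 18/115.
Cross-multiplying, 1*115 = 115 < 414 = 18*23, so 1/23 is smaller: the convergent 2/1 is closer to x than 9/5.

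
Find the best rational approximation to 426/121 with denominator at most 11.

Expand x = 426/121 as a continued fraction with the Euclidean algorithm:
  426 = 3*121 + 63, so a_0 = 3.
  121 = 1*63 + 58, so a_1 = 1.
  63 = 1*58 + 5, so a_2 = 1.
  58 = 11*5 + 3, so a_3 = 11.
  5 = 1*3 + 2, so a_4 = 1.
  3 = 1*2 + 1, so a_5 = 1.
  2 = 2*1 + 0, so a_6 = 2.
so x = [3; 1, 1, 11, 1, 1, 2].
Convergents (p_i = a_i*p_{i-1} + p_{i-2}, q_i = a_i*q_{i-1} + q_{i-2} with p_{-2}=0, p_{-1}=1, q_{-2}=1, q_{-1}=0), until the denominator exceeds 11:
  i=0: a_0=3, p_0 = 3*1 + 0 = 3, q_0 = 3*0 + 1 = 1.
  i=1: a_1=1, p_1 = 1*3 + 1 = 4, q_1 = 1*1 + 0 = 1.
  i=2: a_2=1, p_2 = 1*4 + 3 = 7, q_2 = 1*1 + 1 = 2.
  i=3: a_3=11, p_3 = 11*7 + 4 = 81, q_3 = 11*2 + 1 = 23.
q_3 = 23 > 11, so the last convergent with denominator <= 11 is p_2/q_2 = 7/2.
The closest fraction with denominator <= 11 is either p_2/q_2 or the intermediate fraction (k*p_2 + p_1)/(k*q_2 + q_1) with the largest k >= 1 whose denominator stays <= 11; these approach x as k grows, and every other convergent or intermediate fraction in range is farther away.
Largest k: floor((11 - q_1)/q_2) = floor((11 - 1)/2) = 5.
That gives (5*7 + 4)/(5*2 + 1) = 39/11.
Compare the errors: |x - 7/2| = |426*2 - 7*121|/(121*2) = 5/242, and |x - 39/11| = |426*11 - 39*121|/(121*11) = 33/1331.
Cross-multiplying, 5*1331 = 6655 < 7986 = 33*242, so 5/242 is smaller: the convergent 7/2 is closer to x than 39/11.

7/2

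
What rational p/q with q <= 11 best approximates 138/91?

3/2

Expand x = 138/91 as a continued fraction with the Euclidean algorithm:
  138 = 1*91 + 47, so a_0 = 1.
  91 = 1*47 + 44, so a_1 = 1.
  47 = 1*44 + 3, so a_2 = 1.
  44 = 14*3 + 2, so a_3 = 14.
  3 = 1*2 + 1, so a_4 = 1.
  2 = 2*1 + 0, so a_5 = 2.
so x = [1; 1, 1, 14, 1, 2].
Convergents (p_i = a_i*p_{i-1} + p_{i-2}, q_i = a_i*q_{i-1} + q_{i-2} with p_{-2}=0, p_{-1}=1, q_{-2}=1, q_{-1}=0), until the denominator exceeds 11:
  i=0: a_0=1, p_0 = 1*1 + 0 = 1, q_0 = 1*0 + 1 = 1.
  i=1: a_1=1, p_1 = 1*1 + 1 = 2, q_1 = 1*1 + 0 = 1.
  i=2: a_2=1, p_2 = 1*2 + 1 = 3, q_2 = 1*1 + 1 = 2.
  i=3: a_3=14, p_3 = 14*3 + 2 = 44, q_3 = 14*2 + 1 = 29.
q_3 = 29 > 11, so the last convergent with denominator <= 11 is p_2/q_2 = 3/2.
The closest fraction with denominator <= 11 is either p_2/q_2 or the intermediate fraction (k*p_2 + p_1)/(k*q_2 + q_1) with the largest k >= 1 whose denominator stays <= 11; these approach x as k grows, and every other convergent or intermediate fraction in range is farther away.
Largest k: floor((11 - q_1)/q_2) = floor((11 - 1)/2) = 5.
That gives (5*3 + 2)/(5*2 + 1) = 17/11.
Compare the errors: |x - 3/2| = |138*2 - 3*91|/(91*2) = 3/182, and |x - 17/11| = |138*11 - 17*91|/(91*11) = 29/1001.
Cross-multiplying, 3*1001 = 3003 < 5278 = 29*182, so 3/182 is smaller: the convergent 3/2 is closer to x than 17/11.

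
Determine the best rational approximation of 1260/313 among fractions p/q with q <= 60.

Expand x = 1260/313 as a continued fraction with the Euclidean algorithm:
  1260 = 4*313 + 8, so a_0 = 4.
  313 = 39*8 + 1, so a_1 = 39.
  8 = 8*1 + 0, so a_2 = 8.
so x = [4; 39, 8].
Convergents (p_i = a_i*p_{i-1} + p_{i-2}, q_i = a_i*q_{i-1} + q_{i-2} with p_{-2}=0, p_{-1}=1, q_{-2}=1, q_{-1}=0), until the denominator exceeds 60:
  i=0: a_0=4, p_0 = 4*1 + 0 = 4, q_0 = 4*0 + 1 = 1.
  i=1: a_1=39, p_1 = 39*4 + 1 = 157, q_1 = 39*1 + 0 = 39.
  i=2: a_2=8, p_2 = 8*157 + 4 = 1260, q_2 = 8*39 + 1 = 313.
q_2 = 313 > 60, so the last convergent with denominator <= 60 is p_1/q_1 = 157/39.
The closest fraction with denominator <= 60 is either p_1/q_1 or the intermediate fraction (k*p_1 + p_0)/(k*q_1 + q_0) with the largest k >= 1 whose denominator stays <= 60; these approach x as k grows, and every other convergent or intermediate fraction in range is farther away.
Largest k: floor((60 - q_0)/q_1) = floor((60 - 1)/39) = 1.
That gives (1*157 + 4)/(1*39 + 1) = 161/40.
Compare the errors: |x - 157/39| = |1260*39 - 157*313|/(313*39) = 1/12207, and |x - 161/40| = |1260*40 - 161*313|/(313*40) = 7/12520.
Cross-multiplying, 1*12520 = 12520 < 85449 = 7*12207, so 1/12207 is smaller: the convergent 157/39 is closer to x than 161/40.

157/39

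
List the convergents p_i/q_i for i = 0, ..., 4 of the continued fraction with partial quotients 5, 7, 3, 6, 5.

5/1, 36/7, 113/22, 714/139, 3683/717

Using the convergent recurrence p_i = a_i*p_{i-1} + p_{i-2}, q_i = a_i*q_{i-1} + q_{i-2} with p_{-2}=0, p_{-1}=1, q_{-2}=1, q_{-1}=0:
  i=0: a_0=5, p_0 = 5*1 + 0 = 5, q_0 = 5*0 + 1 = 1.
  i=1: a_1=7, p_1 = 7*5 + 1 = 36, q_1 = 7*1 + 0 = 7.
  i=2: a_2=3, p_2 = 3*36 + 5 = 113, q_2 = 3*7 + 1 = 22.
  i=3: a_3=6, p_3 = 6*113 + 36 = 714, q_3 = 6*22 + 7 = 139.
  i=4: a_4=5, p_4 = 5*714 + 113 = 3683, q_4 = 5*139 + 22 = 717.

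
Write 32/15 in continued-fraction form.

[2; 7, 2]

Run the Euclidean algorithm on 32 and 15; the successive quotients are the partial quotients a_0, a_1, ... (each step inverts the fractional part left over by the previous one):
  32 = 2*15 + 2, so a_0 = 2.
  15 = 7*2 + 1, so a_1 = 7.
  2 = 2*1 + 0, so a_2 = 2.
The remainder reaches 0 after 3 divisions, so the expansion has 3 partial quotients, read off in order.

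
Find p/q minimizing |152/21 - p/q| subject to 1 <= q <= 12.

29/4

Expand x = 152/21 as a continued fraction with the Euclidean algorithm:
  152 = 7*21 + 5, so a_0 = 7.
  21 = 4*5 + 1, so a_1 = 4.
  5 = 5*1 + 0, so a_2 = 5.
so x = [7; 4, 5].
Convergents (p_i = a_i*p_{i-1} + p_{i-2}, q_i = a_i*q_{i-1} + q_{i-2} with p_{-2}=0, p_{-1}=1, q_{-2}=1, q_{-1}=0), until the denominator exceeds 12:
  i=0: a_0=7, p_0 = 7*1 + 0 = 7, q_0 = 7*0 + 1 = 1.
  i=1: a_1=4, p_1 = 4*7 + 1 = 29, q_1 = 4*1 + 0 = 4.
  i=2: a_2=5, p_2 = 5*29 + 7 = 152, q_2 = 5*4 + 1 = 21.
q_2 = 21 > 12, so the last convergent with denominator <= 12 is p_1/q_1 = 29/4.
The closest fraction with denominator <= 12 is either p_1/q_1 or the intermediate fraction (k*p_1 + p_0)/(k*q_1 + q_0) with the largest k >= 1 whose denominator stays <= 12; these approach x as k grows, and every other convergent or intermediate fraction in range is farther away.
Largest k: floor((12 - q_0)/q_1) = floor((12 - 1)/4) = 2.
That gives (2*29 + 7)/(2*4 + 1) = 65/9.
Compare the errors: |x - 29/4| = |152*4 - 29*21|/(21*4) = 1/84, and |x - 65/9| = |152*9 - 65*21|/(21*9) = 3/189.
Cross-multiplying, 1*189 = 189 < 252 = 3*84, so 1/84 is smaller: the convergent 29/4 is closer to x than 65/9.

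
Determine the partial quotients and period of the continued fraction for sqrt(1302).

Write x_i = (sqrt(1302) + m_i)/d_i with (m_0, d_0) = (0, 1). a_0 = floor(sqrt(1302)) = 36, since 36^2 = 1296 <= 1302 < 1369 = 37^2.
Iterate m_{i+1} = d_i*a_i - m_i, d_{i+1} = (1302 - m_{i+1}^2)/d_i, a_{i+1} = floor((a_0 + m_{i+1})/d_{i+1}):
  m_1 = 1*36 - 0 = 36, d_1 = (1302 - 36^2)/1 = 6/1 = 6, a_1 = floor((36 + 36)/6) = 12.
  m_2 = 6*12 - 36 = 36, d_2 = (1302 - 36^2)/6 = 6/6 = 1, a_2 = floor((36 + 36)/1) = 72.
  m_3 = 1*72 - 36 = 36, d_3 = (1302 - 36^2)/1 = 6/1 = 6: (m_3, d_3) = (m_1, d_1) = (36, 6), so from here the quotients repeat a_1, a_2; the period length is 2.
Hence the expansion of sqrt(1302) is a_0 = 36 followed by the repeating block 12, 72 (period 2).

[36; (12, 72)]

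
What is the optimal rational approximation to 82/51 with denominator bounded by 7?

8/5

Expand x = 82/51 as a continued fraction with the Euclidean algorithm:
  82 = 1*51 + 31, so a_0 = 1.
  51 = 1*31 + 20, so a_1 = 1.
  31 = 1*20 + 11, so a_2 = 1.
  20 = 1*11 + 9, so a_3 = 1.
  11 = 1*9 + 2, so a_4 = 1.
  9 = 4*2 + 1, so a_5 = 4.
  2 = 2*1 + 0, so a_6 = 2.
so x = [1; 1, 1, 1, 1, 4, 2].
Convergents (p_i = a_i*p_{i-1} + p_{i-2}, q_i = a_i*q_{i-1} + q_{i-2} with p_{-2}=0, p_{-1}=1, q_{-2}=1, q_{-1}=0), until the denominator exceeds 7:
  i=0: a_0=1, p_0 = 1*1 + 0 = 1, q_0 = 1*0 + 1 = 1.
  i=1: a_1=1, p_1 = 1*1 + 1 = 2, q_1 = 1*1 + 0 = 1.
  i=2: a_2=1, p_2 = 1*2 + 1 = 3, q_2 = 1*1 + 1 = 2.
  i=3: a_3=1, p_3 = 1*3 + 2 = 5, q_3 = 1*2 + 1 = 3.
  i=4: a_4=1, p_4 = 1*5 + 3 = 8, q_4 = 1*3 + 2 = 5.
  i=5: a_5=4, p_5 = 4*8 + 5 = 37, q_5 = 4*5 + 3 = 23.
q_5 = 23 > 7, so the last convergent with denominator <= 7 is p_4/q_4 = 8/5.
The closest fraction with denominator <= 7 is either p_4/q_4 or the intermediate fraction (k*p_4 + p_3)/(k*q_4 + q_3) with the largest k >= 1 whose denominator stays <= 7; these approach x as k grows, and every other convergent or intermediate fraction in range is farther away.
Largest k: floor((7 - q_3)/q_4) = floor((7 - 3)/5) = 0.
Since k = 0, no intermediate fraction beyond p_4/q_4 has denominator <= 7, so the convergent 8/5 is the closest (its error is |82*5 - 8*51|/(51*5) = 2/255).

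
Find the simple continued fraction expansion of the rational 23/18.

[1; 3, 1, 1, 2]

Run the Euclidean algorithm on 23 and 18; the successive quotients are the partial quotients a_0, a_1, ... (each step inverts the fractional part left over by the previous one):
  23 = 1*18 + 5, so a_0 = 1.
  18 = 3*5 + 3, so a_1 = 3.
  5 = 1*3 + 2, so a_2 = 1.
  3 = 1*2 + 1, so a_3 = 1.
  2 = 2*1 + 0, so a_4 = 2.
The remainder reaches 0 after 5 divisions, so the expansion has 5 partial quotients, read off in order.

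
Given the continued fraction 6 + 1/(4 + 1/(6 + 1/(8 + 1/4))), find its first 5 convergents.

6/1, 25/4, 156/25, 1273/204, 5248/841

Using the convergent recurrence p_i = a_i*p_{i-1} + p_{i-2}, q_i = a_i*q_{i-1} + q_{i-2} with p_{-2}=0, p_{-1}=1, q_{-2}=1, q_{-1}=0:
  i=0: a_0=6, p_0 = 6*1 + 0 = 6, q_0 = 6*0 + 1 = 1.
  i=1: a_1=4, p_1 = 4*6 + 1 = 25, q_1 = 4*1 + 0 = 4.
  i=2: a_2=6, p_2 = 6*25 + 6 = 156, q_2 = 6*4 + 1 = 25.
  i=3: a_3=8, p_3 = 8*156 + 25 = 1273, q_3 = 8*25 + 4 = 204.
  i=4: a_4=4, p_4 = 4*1273 + 156 = 5248, q_4 = 4*204 + 25 = 841.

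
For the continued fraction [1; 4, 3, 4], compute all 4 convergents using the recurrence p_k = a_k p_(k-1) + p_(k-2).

1/1, 5/4, 16/13, 69/56

Using the convergent recurrence p_i = a_i*p_{i-1} + p_{i-2}, q_i = a_i*q_{i-1} + q_{i-2} with p_{-2}=0, p_{-1}=1, q_{-2}=1, q_{-1}=0:
  i=0: a_0=1, p_0 = 1*1 + 0 = 1, q_0 = 1*0 + 1 = 1.
  i=1: a_1=4, p_1 = 4*1 + 1 = 5, q_1 = 4*1 + 0 = 4.
  i=2: a_2=3, p_2 = 3*5 + 1 = 16, q_2 = 3*4 + 1 = 13.
  i=3: a_3=4, p_3 = 4*16 + 5 = 69, q_3 = 4*13 + 4 = 56.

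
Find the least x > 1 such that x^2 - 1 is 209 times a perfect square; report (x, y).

First expand sqrt(209) as a continued fraction. With x_i = (sqrt(209) + m_i)/d_i and (m_0, d_0) = (0, 1): a_0 = floor(sqrt(209)) = 14, since 14^2 = 196 <= 209 < 225 = 15^2.
Iterate m_{i+1} = d_i*a_i - m_i, d_{i+1} = (209 - m_{i+1}^2)/d_i, a_{i+1} = floor((a_0 + m_{i+1})/d_{i+1}):
  m_1 = 1*14 - 0 = 14, d_1 = (209 - 14^2)/1 = 13/1 = 13, a_1 = floor((14 + 14)/13) = 2.
  m_2 = 13*2 - 14 = 12, d_2 = (209 - 12^2)/13 = 65/13 = 5, a_2 = floor((14 + 12)/5) = 5.
  m_3 = 5*5 - 12 = 13, d_3 = (209 - 13^2)/5 = 40/5 = 8, a_3 = floor((14 + 13)/8) = 3.
  m_4 = 8*3 - 13 = 11, d_4 = (209 - 11^2)/8 = 88/8 = 11, a_4 = floor((14 + 11)/11) = 2.
  m_5 = 11*2 - 11 = 11, d_5 = (209 - 11^2)/11 = 88/11 = 8, a_5 = floor((14 + 11)/8) = 3.
  m_6 = 8*3 - 11 = 13, d_6 = (209 - 13^2)/8 = 40/8 = 5, a_6 = floor((14 + 13)/5) = 5.
  m_7 = 5*5 - 13 = 12, d_7 = (209 - 12^2)/5 = 65/5 = 13, a_7 = floor((14 + 12)/13) = 2.
  m_8 = 13*2 - 12 = 14, d_8 = (209 - 14^2)/13 = 13/13 = 1, a_8 = floor((14 + 14)/1) = 28.
  m_9 = 1*28 - 14 = 14, d_9 = (209 - 14^2)/1 = 13/1 = 13: (m_9, d_9) = (m_1, d_1) = (14, 13), so from here the quotients repeat a_1, ..., a_8; the period length is 8.
So sqrt(209) = [14; (2, 5, 3, 2, 3, 5, 2, 28)] with period length k = 8.
k is even, so the fundamental solution of x^2 - 209y^2 = 1 is (p_{k-1}, q_{k-1}) = (p_7, q_7); compute convergents through index 7.
Convergents (p_i = a_i*p_{i-1} + p_{i-2}, q_i = a_i*q_{i-1} + q_{i-2} with p_{-2}=0, p_{-1}=1, q_{-2}=1, q_{-1}=0):
  i=0: a_0=14, p_0 = 14*1 + 0 = 14, q_0 = 14*0 + 1 = 1.
  i=1: a_1=2, p_1 = 2*14 + 1 = 29, q_1 = 2*1 + 0 = 2.
  i=2: a_2=5, p_2 = 5*29 + 14 = 159, q_2 = 5*2 + 1 = 11.
  i=3: a_3=3, p_3 = 3*159 + 29 = 506, q_3 = 3*11 + 2 = 35.
  i=4: a_4=2, p_4 = 2*506 + 159 = 1171, q_4 = 2*35 + 11 = 81.
  i=5: a_5=3, p_5 = 3*1171 + 506 = 4019, q_5 = 3*81 + 35 = 278.
  i=6: a_6=5, p_6 = 5*4019 + 1171 = 21266, q_6 = 5*278 + 81 = 1471.
  i=7: a_7=2, p_7 = 2*21266 + 4019 = 46551, q_7 = 2*1471 + 278 = 3220.
Check: 46551^2 - 209*3220^2 = 2166995601 - 2166995600 = 1, so (x, y) = (46551, 3220) solves the equation, and by the theorem it is the least positive solution.

(x, y) = (46551, 3220)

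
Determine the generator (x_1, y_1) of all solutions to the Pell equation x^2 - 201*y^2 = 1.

(x, y) = (515095, 36332)

First expand sqrt(201) as a continued fraction. With x_i = (sqrt(201) + m_i)/d_i and (m_0, d_0) = (0, 1): a_0 = floor(sqrt(201)) = 14, since 14^2 = 196 <= 201 < 225 = 15^2.
Iterate m_{i+1} = d_i*a_i - m_i, d_{i+1} = (201 - m_{i+1}^2)/d_i, a_{i+1} = floor((a_0 + m_{i+1})/d_{i+1}):
  m_1 = 1*14 - 0 = 14, d_1 = (201 - 14^2)/1 = 5/1 = 5, a_1 = floor((14 + 14)/5) = 5.
  m_2 = 5*5 - 14 = 11, d_2 = (201 - 11^2)/5 = 80/5 = 16, a_2 = floor((14 + 11)/16) = 1.
  m_3 = 16*1 - 11 = 5, d_3 = (201 - 5^2)/16 = 176/16 = 11, a_3 = floor((14 + 5)/11) = 1.
  m_4 = 11*1 - 5 = 6, d_4 = (201 - 6^2)/11 = 165/11 = 15, a_4 = floor((14 + 6)/15) = 1.
  m_5 = 15*1 - 6 = 9, d_5 = (201 - 9^2)/15 = 120/15 = 8, a_5 = floor((14 + 9)/8) = 2.
  m_6 = 8*2 - 9 = 7, d_6 = (201 - 7^2)/8 = 152/8 = 19, a_6 = floor((14 + 7)/19) = 1.
  m_7 = 19*1 - 7 = 12, d_7 = (201 - 12^2)/19 = 57/19 = 3, a_7 = floor((14 + 12)/3) = 8.
  m_8 = 3*8 - 12 = 12, d_8 = (201 - 12^2)/3 = 57/3 = 19, a_8 = floor((14 + 12)/19) = 1.
  m_9 = 19*1 - 12 = 7, d_9 = (201 - 7^2)/19 = 152/19 = 8, a_9 = floor((14 + 7)/8) = 2.
  m_10 = 8*2 - 7 = 9, d_10 = (201 - 9^2)/8 = 120/8 = 15, a_10 = floor((14 + 9)/15) = 1.
  m_11 = 15*1 - 9 = 6, d_11 = (201 - 6^2)/15 = 165/15 = 11, a_11 = floor((14 + 6)/11) = 1.
  m_12 = 11*1 - 6 = 5, d_12 = (201 - 5^2)/11 = 176/11 = 16, a_12 = floor((14 + 5)/16) = 1.
  m_13 = 16*1 - 5 = 11, d_13 = (201 - 11^2)/16 = 80/16 = 5, a_13 = floor((14 + 11)/5) = 5.
  m_14 = 5*5 - 11 = 14, d_14 = (201 - 14^2)/5 = 5/5 = 1, a_14 = floor((14 + 14)/1) = 28.
  m_15 = 1*28 - 14 = 14, d_15 = (201 - 14^2)/1 = 5/1 = 5: (m_15, d_15) = (m_1, d_1) = (14, 5), so from here the quotients repeat a_1, ..., a_14; the period length is 14.
So sqrt(201) = [14; (5, 1, 1, 1, 2, 1, 8, 1, 2, 1, 1, 1, 5, 28)] with period length k = 14.
k is even, so the fundamental solution of x^2 - 201y^2 = 1 is (p_{k-1}, q_{k-1}) = (p_13, q_13); compute convergents through index 13.
Convergents (p_i = a_i*p_{i-1} + p_{i-2}, q_i = a_i*q_{i-1} + q_{i-2} with p_{-2}=0, p_{-1}=1, q_{-2}=1, q_{-1}=0):
  i=0: a_0=14, p_0 = 14*1 + 0 = 14, q_0 = 14*0 + 1 = 1.
  i=1: a_1=5, p_1 = 5*14 + 1 = 71, q_1 = 5*1 + 0 = 5.
  i=2: a_2=1, p_2 = 1*71 + 14 = 85, q_2 = 1*5 + 1 = 6.
  i=3: a_3=1, p_3 = 1*85 + 71 = 156, q_3 = 1*6 + 5 = 11.
  i=4: a_4=1, p_4 = 1*156 + 85 = 241, q_4 = 1*11 + 6 = 17.
  i=5: a_5=2, p_5 = 2*241 + 156 = 638, q_5 = 2*17 + 11 = 45.
  i=6: a_6=1, p_6 = 1*638 + 241 = 879, q_6 = 1*45 + 17 = 62.
  i=7: a_7=8, p_7 = 8*879 + 638 = 7670, q_7 = 8*62 + 45 = 541.
  i=8: a_8=1, p_8 = 1*7670 + 879 = 8549, q_8 = 1*541 + 62 = 603.
  i=9: a_9=2, p_9 = 2*8549 + 7670 = 24768, q_9 = 2*603 + 541 = 1747.
  i=10: a_10=1, p_10 = 1*24768 + 8549 = 33317, q_10 = 1*1747 + 603 = 2350.
  i=11: a_11=1, p_11 = 1*33317 + 24768 = 58085, q_11 = 1*2350 + 1747 = 4097.
  i=12: a_12=1, p_12 = 1*58085 + 33317 = 91402, q_12 = 1*4097 + 2350 = 6447.
  i=13: a_13=5, p_13 = 5*91402 + 58085 = 515095, q_13 = 5*6447 + 4097 = 36332.
Check: 515095^2 - 201*36332^2 = 265322859025 - 265322859024 = 1, so (x, y) = (515095, 36332) solves the equation, and by the theorem it is the least positive solution.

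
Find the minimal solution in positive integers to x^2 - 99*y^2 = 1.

First expand sqrt(99) as a continued fraction. With x_i = (sqrt(99) + m_i)/d_i and (m_0, d_0) = (0, 1): a_0 = floor(sqrt(99)) = 9, since 9^2 = 81 <= 99 < 100 = 10^2.
Iterate m_{i+1} = d_i*a_i - m_i, d_{i+1} = (99 - m_{i+1}^2)/d_i, a_{i+1} = floor((a_0 + m_{i+1})/d_{i+1}):
  m_1 = 1*9 - 0 = 9, d_1 = (99 - 9^2)/1 = 18/1 = 18, a_1 = floor((9 + 9)/18) = 1.
  m_2 = 18*1 - 9 = 9, d_2 = (99 - 9^2)/18 = 18/18 = 1, a_2 = floor((9 + 9)/1) = 18.
  m_3 = 1*18 - 9 = 9, d_3 = (99 - 9^2)/1 = 18/1 = 18: (m_3, d_3) = (m_1, d_1) = (9, 18), so from here the quotients repeat a_1, a_2; the period length is 2.
So sqrt(99) = [9; (1, 18)] with period length k = 2.
k is even, so the fundamental solution of x^2 - 99y^2 = 1 is (p_{k-1}, q_{k-1}) = (p_1, q_1); compute convergents through index 1.
Convergents (p_i = a_i*p_{i-1} + p_{i-2}, q_i = a_i*q_{i-1} + q_{i-2} with p_{-2}=0, p_{-1}=1, q_{-2}=1, q_{-1}=0):
  i=0: a_0=9, p_0 = 9*1 + 0 = 9, q_0 = 9*0 + 1 = 1.
  i=1: a_1=1, p_1 = 1*9 + 1 = 10, q_1 = 1*1 + 0 = 1.
Check: 10^2 - 99*1^2 = 100 - 99 = 1, so (x, y) = (10, 1) solves the equation, and by the theorem it is the least positive solution.

(x, y) = (10, 1)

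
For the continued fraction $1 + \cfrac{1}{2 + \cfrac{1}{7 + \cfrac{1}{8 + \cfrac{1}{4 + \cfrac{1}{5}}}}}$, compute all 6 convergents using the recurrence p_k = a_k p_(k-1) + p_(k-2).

1/1, 3/2, 22/15, 179/122, 738/503, 3869/2637

Using the convergent recurrence p_i = a_i*p_{i-1} + p_{i-2}, q_i = a_i*q_{i-1} + q_{i-2} with p_{-2}=0, p_{-1}=1, q_{-2}=1, q_{-1}=0:
  i=0: a_0=1, p_0 = 1*1 + 0 = 1, q_0 = 1*0 + 1 = 1.
  i=1: a_1=2, p_1 = 2*1 + 1 = 3, q_1 = 2*1 + 0 = 2.
  i=2: a_2=7, p_2 = 7*3 + 1 = 22, q_2 = 7*2 + 1 = 15.
  i=3: a_3=8, p_3 = 8*22 + 3 = 179, q_3 = 8*15 + 2 = 122.
  i=4: a_4=4, p_4 = 4*179 + 22 = 738, q_4 = 4*122 + 15 = 503.
  i=5: a_5=5, p_5 = 5*738 + 179 = 3869, q_5 = 5*503 + 122 = 2637.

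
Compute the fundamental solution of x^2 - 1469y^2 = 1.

First expand sqrt(1469) as a continued fraction. With x_i = (sqrt(1469) + m_i)/d_i and (m_0, d_0) = (0, 1): a_0 = floor(sqrt(1469)) = 38, since 38^2 = 1444 <= 1469 < 1521 = 39^2.
Iterate m_{i+1} = d_i*a_i - m_i, d_{i+1} = (1469 - m_{i+1}^2)/d_i, a_{i+1} = floor((a_0 + m_{i+1})/d_{i+1}):
  m_1 = 1*38 - 0 = 38, d_1 = (1469 - 38^2)/1 = 25/1 = 25, a_1 = floor((38 + 38)/25) = 3.
  m_2 = 25*3 - 38 = 37, d_2 = (1469 - 37^2)/25 = 100/25 = 4, a_2 = floor((38 + 37)/4) = 18.
  m_3 = 4*18 - 37 = 35, d_3 = (1469 - 35^2)/4 = 244/4 = 61, a_3 = floor((38 + 35)/61) = 1.
  m_4 = 61*1 - 35 = 26, d_4 = (1469 - 26^2)/61 = 793/61 = 13, a_4 = floor((38 + 26)/13) = 4.
  m_5 = 13*4 - 26 = 26, d_5 = (1469 - 26^2)/13 = 793/13 = 61, a_5 = floor((38 + 26)/61) = 1.
  m_6 = 61*1 - 26 = 35, d_6 = (1469 - 35^2)/61 = 244/61 = 4, a_6 = floor((38 + 35)/4) = 18.
  m_7 = 4*18 - 35 = 37, d_7 = (1469 - 37^2)/4 = 100/4 = 25, a_7 = floor((38 + 37)/25) = 3.
  m_8 = 25*3 - 37 = 38, d_8 = (1469 - 38^2)/25 = 25/25 = 1, a_8 = floor((38 + 38)/1) = 76.
  m_9 = 1*76 - 38 = 38, d_9 = (1469 - 38^2)/1 = 25/1 = 25: (m_9, d_9) = (m_1, d_1) = (38, 25), so from here the quotients repeat a_1, ..., a_8; the period length is 8.
So sqrt(1469) = [38; (3, 18, 1, 4, 1, 18, 3, 76)] with period length k = 8.
k is even, so the fundamental solution of x^2 - 1469y^2 = 1 is (p_{k-1}, q_{k-1}) = (p_7, q_7); compute convergents through index 7.
Convergents (p_i = a_i*p_{i-1} + p_{i-2}, q_i = a_i*q_{i-1} + q_{i-2} with p_{-2}=0, p_{-1}=1, q_{-2}=1, q_{-1}=0):
  i=0: a_0=38, p_0 = 38*1 + 0 = 38, q_0 = 38*0 + 1 = 1.
  i=1: a_1=3, p_1 = 3*38 + 1 = 115, q_1 = 3*1 + 0 = 3.
  i=2: a_2=18, p_2 = 18*115 + 38 = 2108, q_2 = 18*3 + 1 = 55.
  i=3: a_3=1, p_3 = 1*2108 + 115 = 2223, q_3 = 1*55 + 3 = 58.
  i=4: a_4=4, p_4 = 4*2223 + 2108 = 11000, q_4 = 4*58 + 55 = 287.
  i=5: a_5=1, p_5 = 1*11000 + 2223 = 13223, q_5 = 1*287 + 58 = 345.
  i=6: a_6=18, p_6 = 18*13223 + 11000 = 249014, q_6 = 18*345 + 287 = 6497.
  i=7: a_7=3, p_7 = 3*249014 + 13223 = 760265, q_7 = 3*6497 + 345 = 19836.
Check: 760265^2 - 1469*19836^2 = 578002870225 - 578002870224 = 1, so (x, y) = (760265, 19836) solves the equation, and by the theorem it is the least positive solution.

(x, y) = (760265, 19836)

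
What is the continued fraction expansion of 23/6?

Run the Euclidean algorithm on 23 and 6; the successive quotients are the partial quotients a_0, a_1, ... (each step inverts the fractional part left over by the previous one):
  23 = 3*6 + 5, so a_0 = 3.
  6 = 1*5 + 1, so a_1 = 1.
  5 = 5*1 + 0, so a_2 = 5.
The remainder reaches 0 after 3 divisions, so the expansion has 3 partial quotients, read off in order.

[3; 1, 5]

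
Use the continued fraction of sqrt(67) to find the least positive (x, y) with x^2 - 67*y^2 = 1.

(x, y) = (48842, 5967)

First expand sqrt(67) as a continued fraction. With x_i = (sqrt(67) + m_i)/d_i and (m_0, d_0) = (0, 1): a_0 = floor(sqrt(67)) = 8, since 8^2 = 64 <= 67 < 81 = 9^2.
Iterate m_{i+1} = d_i*a_i - m_i, d_{i+1} = (67 - m_{i+1}^2)/d_i, a_{i+1} = floor((a_0 + m_{i+1})/d_{i+1}):
  m_1 = 1*8 - 0 = 8, d_1 = (67 - 8^2)/1 = 3/1 = 3, a_1 = floor((8 + 8)/3) = 5.
  m_2 = 3*5 - 8 = 7, d_2 = (67 - 7^2)/3 = 18/3 = 6, a_2 = floor((8 + 7)/6) = 2.
  m_3 = 6*2 - 7 = 5, d_3 = (67 - 5^2)/6 = 42/6 = 7, a_3 = floor((8 + 5)/7) = 1.
  m_4 = 7*1 - 5 = 2, d_4 = (67 - 2^2)/7 = 63/7 = 9, a_4 = floor((8 + 2)/9) = 1.
  m_5 = 9*1 - 2 = 7, d_5 = (67 - 7^2)/9 = 18/9 = 2, a_5 = floor((8 + 7)/2) = 7.
  m_6 = 2*7 - 7 = 7, d_6 = (67 - 7^2)/2 = 18/2 = 9, a_6 = floor((8 + 7)/9) = 1.
  m_7 = 9*1 - 7 = 2, d_7 = (67 - 2^2)/9 = 63/9 = 7, a_7 = floor((8 + 2)/7) = 1.
  m_8 = 7*1 - 2 = 5, d_8 = (67 - 5^2)/7 = 42/7 = 6, a_8 = floor((8 + 5)/6) = 2.
  m_9 = 6*2 - 5 = 7, d_9 = (67 - 7^2)/6 = 18/6 = 3, a_9 = floor((8 + 7)/3) = 5.
  m_10 = 3*5 - 7 = 8, d_10 = (67 - 8^2)/3 = 3/3 = 1, a_10 = floor((8 + 8)/1) = 16.
  m_11 = 1*16 - 8 = 8, d_11 = (67 - 8^2)/1 = 3/1 = 3: (m_11, d_11) = (m_1, d_1) = (8, 3), so from here the quotients repeat a_1, ..., a_10; the period length is 10.
So sqrt(67) = [8; (5, 2, 1, 1, 7, 1, 1, 2, 5, 16)] with period length k = 10.
k is even, so the fundamental solution of x^2 - 67y^2 = 1 is (p_{k-1}, q_{k-1}) = (p_9, q_9); compute convergents through index 9.
Convergents (p_i = a_i*p_{i-1} + p_{i-2}, q_i = a_i*q_{i-1} + q_{i-2} with p_{-2}=0, p_{-1}=1, q_{-2}=1, q_{-1}=0):
  i=0: a_0=8, p_0 = 8*1 + 0 = 8, q_0 = 8*0 + 1 = 1.
  i=1: a_1=5, p_1 = 5*8 + 1 = 41, q_1 = 5*1 + 0 = 5.
  i=2: a_2=2, p_2 = 2*41 + 8 = 90, q_2 = 2*5 + 1 = 11.
  i=3: a_3=1, p_3 = 1*90 + 41 = 131, q_3 = 1*11 + 5 = 16.
  i=4: a_4=1, p_4 = 1*131 + 90 = 221, q_4 = 1*16 + 11 = 27.
  i=5: a_5=7, p_5 = 7*221 + 131 = 1678, q_5 = 7*27 + 16 = 205.
  i=6: a_6=1, p_6 = 1*1678 + 221 = 1899, q_6 = 1*205 + 27 = 232.
  i=7: a_7=1, p_7 = 1*1899 + 1678 = 3577, q_7 = 1*232 + 205 = 437.
  i=8: a_8=2, p_8 = 2*3577 + 1899 = 9053, q_8 = 2*437 + 232 = 1106.
  i=9: a_9=5, p_9 = 5*9053 + 3577 = 48842, q_9 = 5*1106 + 437 = 5967.
Check: 48842^2 - 67*5967^2 = 2385540964 - 2385540963 = 1, so (x, y) = (48842, 5967) solves the equation, and by the theorem it is the least positive solution.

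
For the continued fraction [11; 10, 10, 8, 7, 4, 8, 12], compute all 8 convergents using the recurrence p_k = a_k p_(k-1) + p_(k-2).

Using the convergent recurrence p_i = a_i*p_{i-1} + p_{i-2}, q_i = a_i*q_{i-1} + q_{i-2} with p_{-2}=0, p_{-1}=1, q_{-2}=1, q_{-1}=0:
  i=0: a_0=11, p_0 = 11*1 + 0 = 11, q_0 = 11*0 + 1 = 1.
  i=1: a_1=10, p_1 = 10*11 + 1 = 111, q_1 = 10*1 + 0 = 10.
  i=2: a_2=10, p_2 = 10*111 + 11 = 1121, q_2 = 10*10 + 1 = 101.
  i=3: a_3=8, p_3 = 8*1121 + 111 = 9079, q_3 = 8*101 + 10 = 818.
  i=4: a_4=7, p_4 = 7*9079 + 1121 = 64674, q_4 = 7*818 + 101 = 5827.
  i=5: a_5=4, p_5 = 4*64674 + 9079 = 267775, q_5 = 4*5827 + 818 = 24126.
  i=6: a_6=8, p_6 = 8*267775 + 64674 = 2206874, q_6 = 8*24126 + 5827 = 198835.
  i=7: a_7=12, p_7 = 12*2206874 + 267775 = 26750263, q_7 = 12*198835 + 24126 = 2410146.

11/1, 111/10, 1121/101, 9079/818, 64674/5827, 267775/24126, 2206874/198835, 26750263/2410146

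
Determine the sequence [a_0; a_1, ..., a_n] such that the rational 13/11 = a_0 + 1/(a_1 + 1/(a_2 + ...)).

Run the Euclidean algorithm on 13 and 11; the successive quotients are the partial quotients a_0, a_1, ... (each step inverts the fractional part left over by the previous one):
  13 = 1*11 + 2, so a_0 = 1.
  11 = 5*2 + 1, so a_1 = 5.
  2 = 2*1 + 0, so a_2 = 2.
The remainder reaches 0 after 3 divisions, so the expansion has 3 partial quotients, read off in order.

[1; 5, 2]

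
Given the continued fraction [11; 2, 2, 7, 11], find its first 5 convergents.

Using the convergent recurrence p_i = a_i*p_{i-1} + p_{i-2}, q_i = a_i*q_{i-1} + q_{i-2} with p_{-2}=0, p_{-1}=1, q_{-2}=1, q_{-1}=0:
  i=0: a_0=11, p_0 = 11*1 + 0 = 11, q_0 = 11*0 + 1 = 1.
  i=1: a_1=2, p_1 = 2*11 + 1 = 23, q_1 = 2*1 + 0 = 2.
  i=2: a_2=2, p_2 = 2*23 + 11 = 57, q_2 = 2*2 + 1 = 5.
  i=3: a_3=7, p_3 = 7*57 + 23 = 422, q_3 = 7*5 + 2 = 37.
  i=4: a_4=11, p_4 = 11*422 + 57 = 4699, q_4 = 11*37 + 5 = 412.

11/1, 23/2, 57/5, 422/37, 4699/412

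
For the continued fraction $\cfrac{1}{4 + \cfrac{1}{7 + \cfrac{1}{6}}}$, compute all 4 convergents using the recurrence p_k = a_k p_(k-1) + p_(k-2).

Using the convergent recurrence p_i = a_i*p_{i-1} + p_{i-2}, q_i = a_i*q_{i-1} + q_{i-2} with p_{-2}=0, p_{-1}=1, q_{-2}=1, q_{-1}=0:
  i=0: a_0=0, p_0 = 0*1 + 0 = 0, q_0 = 0*0 + 1 = 1.
  i=1: a_1=4, p_1 = 4*0 + 1 = 1, q_1 = 4*1 + 0 = 4.
  i=2: a_2=7, p_2 = 7*1 + 0 = 7, q_2 = 7*4 + 1 = 29.
  i=3: a_3=6, p_3 = 6*7 + 1 = 43, q_3 = 6*29 + 4 = 178.

0/1, 1/4, 7/29, 43/178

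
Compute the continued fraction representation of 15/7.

Run the Euclidean algorithm on 15 and 7; the successive quotients are the partial quotients a_0, a_1, ... (each step inverts the fractional part left over by the previous one):
  15 = 2*7 + 1, so a_0 = 2.
  7 = 7*1 + 0, so a_1 = 7.
The remainder reaches 0 after 2 divisions, so the expansion has 2 partial quotients, read off in order.

[2; 7]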